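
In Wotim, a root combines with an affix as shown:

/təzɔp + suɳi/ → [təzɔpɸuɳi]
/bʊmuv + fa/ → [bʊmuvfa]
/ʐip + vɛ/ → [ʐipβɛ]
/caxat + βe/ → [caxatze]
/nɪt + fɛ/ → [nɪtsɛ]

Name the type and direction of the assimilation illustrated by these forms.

Underlying /s/ is realised as [ɸ] next to /p/; /p/ itself does not change.
/s/ is alveolar while /p/ is bilabial; the output [ɸ] is bilabial, matching the trigger — so the feature that spreads is place.
Manner and voice are unchanged, so the assimilation is partial, not total.
The other alternating forms pattern the same way: /v/ → [β] after /p/ (labiodental → bilabial, matching bilabial); /β/ → [z] after /t/ (bilabial → alveolar, matching alveolar); /f/ → [s] after /t/ (labiodental → alveolar, matching alveolar) — only place changes, and always toward the preceding segment.
Nothing changes in [bʊmuvfa]: there the adjacent consonants already agree in place (/f/ and /v/ are both labiodental), so this form is consistent with the same rule.
The trigger is the preceding segment, so the direction is progressive (perseverative).

progressive place assimilation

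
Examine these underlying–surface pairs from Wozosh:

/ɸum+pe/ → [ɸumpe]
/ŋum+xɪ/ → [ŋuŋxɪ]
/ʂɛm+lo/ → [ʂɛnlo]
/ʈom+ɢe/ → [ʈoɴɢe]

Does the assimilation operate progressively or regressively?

regressive

Underlying /m/ is realised as [ŋ] next to /x/; /x/ itself does not change.
The change bilabial → velar matches the place of the following /x/, identifying this as place assimilation.
Checking the remaining alternations: /m/ → [n] before /l/ (bilabial → alveolar, matching alveolar); /m/ → [ɴ] before /ɢ/ (bilabial → uvular, matching uvular) — only place changes, and always toward the following segment.
No alternation appears in [ɸumpe]: there the adjacent consonants already agree in place (/m/ and /p/ are both bilabial), so this form is consistent with the same rule.
The trigger is the following segment, so the direction is regressive (anticipatory).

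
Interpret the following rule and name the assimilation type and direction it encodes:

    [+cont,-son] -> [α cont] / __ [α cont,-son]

regressive manner assimilation

The rule copies [cont] (continuancy) from the environment onto the target fricatives; since [±cont] encodes the stop/fricative manner contrast, the assimilating dimension is manner.
Since the environment is written after the underscore, the trigger follows the target; the direction is regressive.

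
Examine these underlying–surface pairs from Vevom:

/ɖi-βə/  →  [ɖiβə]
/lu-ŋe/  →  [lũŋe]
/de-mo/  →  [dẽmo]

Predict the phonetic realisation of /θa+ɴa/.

[θãɴa]

The data show regressive nasality assimilation (vowel nasalisation): /u/ → [ũ] before /ŋ/; /e/ → [ẽ] before /m/ — a vowel is nasalised by an immediately following nasal consonant.
No change occurs in [ɖiβə] because the vowel at the boundary is adjacent to an oral consonant, not a nasal (/i/ next to /β/).
/a/ sits next to the nasal /ɴ/ and is therefore nasalised to [ã].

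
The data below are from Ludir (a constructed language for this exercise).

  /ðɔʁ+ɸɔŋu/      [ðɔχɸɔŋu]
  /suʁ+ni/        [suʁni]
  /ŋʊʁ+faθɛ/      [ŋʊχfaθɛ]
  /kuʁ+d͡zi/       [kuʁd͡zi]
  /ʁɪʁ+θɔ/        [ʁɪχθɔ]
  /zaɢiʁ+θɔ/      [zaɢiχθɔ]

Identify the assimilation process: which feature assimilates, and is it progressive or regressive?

regressive voicing assimilation

Underlying /ʁ/ is realised as [χ] next to /ɸ/; /ɸ/ itself does not change.
/ʁ/ is voiced while /ɸ/ is voiceless; the output [χ] is voiceless, matching the trigger — so the feature that spreads is voicing.
Place and manner are unchanged, so the assimilation is partial, not total.
Checking the remaining alternations: /ʁ/ → [χ] before /f/ (voiced → voiceless, matching voiceless); /ʁ/ → [χ] before /θ/ (voiced → voiceless, matching voiceless) — only voicing changes, and always toward the following segment.
Nothing changes in [suʁni], [kuʁd͡zi]: there the adjacent consonants already agree in voicing (/ʁ/ and /n/ are both voiced; /ʁ/ and /d͡z/ are both voiced), so these forms are consistent with the same rule.
The trigger is the following segment, so the direction is regressive (anticipatory).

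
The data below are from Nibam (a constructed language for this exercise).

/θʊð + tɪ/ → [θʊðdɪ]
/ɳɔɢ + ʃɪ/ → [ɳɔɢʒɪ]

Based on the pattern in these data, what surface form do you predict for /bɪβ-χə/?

[bɪβʁə]

The data show progressive voicing assimilation: /t/ → [d] after /ð/; /ʃ/ → [ʒ] after /ɢ/. In each pair only voicing changes, matching the preceding consonant, while place and manner stay constant.
/χ/ is a voiceless uvular fricative. The preceding trigger /β/ is voiced, so /χ/ must become voiced as well.
The voiced uvular fricative is [ʁ], so /χ/ → [ʁ].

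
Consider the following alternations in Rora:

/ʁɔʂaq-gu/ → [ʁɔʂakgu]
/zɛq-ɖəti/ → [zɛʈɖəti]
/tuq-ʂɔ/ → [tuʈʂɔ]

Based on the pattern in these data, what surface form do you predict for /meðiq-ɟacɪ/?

The data show regressive place assimilation: /q/ → [k] before /g/; /q/ → [ʈ] before /ɖ/; /q/ → [ʈ] before /ʂ/. In each pair only place changes, matching the following consonant, while manner and voice stay constant.
/q/ is a voiceless uvular stop. The following trigger /ɟ/ is palatal, so /q/ must become palatal as well.
A voiceless palatal stop is [c], so the surface segment is [c].

[meðicɟacɪ]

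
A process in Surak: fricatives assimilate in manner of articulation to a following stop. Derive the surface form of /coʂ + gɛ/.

[coʈgɛ]

The rule targets /ʂ/ (voiceless retroflex fricative), which sits before the trigger /g/ (stop).
The voiceless retroflex stop is [ʈ], so /ʂ/ → [ʈ].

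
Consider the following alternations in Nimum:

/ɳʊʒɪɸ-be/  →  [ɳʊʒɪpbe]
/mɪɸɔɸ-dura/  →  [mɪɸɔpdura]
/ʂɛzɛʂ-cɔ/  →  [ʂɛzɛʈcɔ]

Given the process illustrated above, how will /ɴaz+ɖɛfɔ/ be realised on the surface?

[ɴadɖɛfɔ]

The data show regressive manner assimilation: /ɸ/ → [p] before /b/; /ɸ/ → [p] before /d/; /ʂ/ → [ʈ] before /c/. In each pair only manner changes, matching the following consonant, while place and voice stay constant.
/z/ is a voiced alveolar fricative. The following trigger /ɖ/ is a stop, so /z/ must become a stop as well.
Changing only its manner to stop gives [d] — the voiced alveolar stop.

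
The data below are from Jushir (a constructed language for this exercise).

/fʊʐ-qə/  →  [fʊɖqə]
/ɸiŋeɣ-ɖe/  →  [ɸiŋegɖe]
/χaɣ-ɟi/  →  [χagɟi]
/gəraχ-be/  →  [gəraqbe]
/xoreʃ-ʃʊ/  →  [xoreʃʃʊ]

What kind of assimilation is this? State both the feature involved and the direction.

Comparing underlying and surface forms, /ʐ/ → [ɖ] is the alternation; the neighbouring /q/ is constant.
/ʐ/ is a fricative while /q/ is a stop; the output [ɖ] is a stop, matching the trigger — so the feature that spreads is manner.
Place and voice are unchanged, so the assimilation is partial, not total.
Checking the remaining alternations: /ɣ/ → [g] before /ɖ/ (fricative → stop, matching a stop); /ɣ/ → [g] before /ɟ/ (fricative → stop, matching a stop); /χ/ → [q] before /b/ (fricative → stop, matching a stop) — only manner changes, and always toward the following segment.
Nothing changes in [xoreʃʃʊ]: there the adjacent consonants already agree in manner (/ʃ/ and /ʃ/ are both fricatives), so this form is consistent with the same rule.
Since the segment that changes precedes the conditioning segment, the assimilation is regressive.

regressive manner assimilation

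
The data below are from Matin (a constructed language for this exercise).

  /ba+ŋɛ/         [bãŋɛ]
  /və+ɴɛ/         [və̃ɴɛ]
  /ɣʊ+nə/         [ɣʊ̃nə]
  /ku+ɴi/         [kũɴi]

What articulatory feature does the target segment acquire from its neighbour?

The vowel /a/ surfaces as nasalised [ã] next to the following nasal /ŋ/ — it has acquired the [+nasal] feature of its neighbour.
The other forms show the same pattern: /ə/ → [ə̃] before /ɴ/; /ʊ/ → [ʊ̃] before /n/; /u/ → [ũ] before /ɴ/ — each time a vowel is nasalised next to a following nasal.

nasality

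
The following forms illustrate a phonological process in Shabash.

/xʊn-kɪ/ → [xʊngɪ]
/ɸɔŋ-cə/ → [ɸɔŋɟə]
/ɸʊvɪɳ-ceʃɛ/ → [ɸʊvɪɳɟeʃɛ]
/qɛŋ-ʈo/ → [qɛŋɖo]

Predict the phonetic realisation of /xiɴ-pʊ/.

[xiɴbʊ]

The data show progressive voicing assimilation: /k/ → [g] after /n/; /c/ → [ɟ] after /ŋ/; /c/ → [ɟ] after /ɳ/; /ʈ/ → [ɖ] after /ŋ/. In each pair only voicing changes, matching the preceding consonant, while place and manner stay constant.
The rule targets /p/ (voiceless bilabial stop), which sits after the trigger /ɴ/ (voiced).
Changing only its voicing to voiced gives [b] — the voiced bilabial stop.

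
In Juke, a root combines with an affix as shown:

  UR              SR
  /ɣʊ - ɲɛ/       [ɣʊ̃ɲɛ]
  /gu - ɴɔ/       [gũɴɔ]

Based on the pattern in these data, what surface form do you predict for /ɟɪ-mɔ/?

[ɟɪ̃mɔ]

The data show regressive nasality assimilation (vowel nasalisation): /ʊ/ → [ʊ̃] before /ɲ/; /u/ → [ũ] before /ɴ/ — a vowel is nasalised by an immediately following nasal consonant.
/ɪ/ sits next to the nasal /m/ and is therefore nasalised to [ɪ̃].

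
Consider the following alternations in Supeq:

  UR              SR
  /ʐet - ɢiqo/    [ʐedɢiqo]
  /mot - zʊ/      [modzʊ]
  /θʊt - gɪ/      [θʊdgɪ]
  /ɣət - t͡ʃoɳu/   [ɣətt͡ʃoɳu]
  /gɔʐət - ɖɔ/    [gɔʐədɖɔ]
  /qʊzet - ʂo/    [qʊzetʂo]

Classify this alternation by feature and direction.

Comparing underlying and surface forms, /t/ → [d] is the alternation; the neighbouring /ɢ/ is constant.
The change voiceless → voiced matches the voicing of the following /ɢ/, identifying this as voicing assimilation.
Place and manner are unchanged, so the assimilation is partial, not total.
Checking the remaining alternations: /t/ → [d] before /z/ (voiceless → voiced, matching voiced); /t/ → [d] before /g/ (voiceless → voiced, matching voiced); /t/ → [d] before /ɖ/ (voiceless → voiced, matching voiced) — only voicing changes, and always toward the following segment.
Nothing changes in [ɣətt͡ʃoɳu], [qʊzetʂo]: there the adjacent consonants already agree in voicing (/t/ and /t͡ʃ/ are both voiceless; /t/ and /ʂ/ are both voiceless), so these forms are consistent with the same rule.
The trigger is the following segment, so the direction is regressive (anticipatory).

regressive voicing assimilation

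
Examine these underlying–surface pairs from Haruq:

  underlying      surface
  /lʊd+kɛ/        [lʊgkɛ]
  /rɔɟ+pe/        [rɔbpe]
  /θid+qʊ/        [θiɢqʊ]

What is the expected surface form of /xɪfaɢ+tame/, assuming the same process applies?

The data show regressive place assimilation: /d/ → [g] before /k/; /ɟ/ → [b] before /p/; /d/ → [ɢ] before /q/. In each pair only place changes, matching the following consonant, while manner and voice stay constant.
/ɢ/ is a voiced uvular stop. The following trigger /t/ is alveolar, so /ɢ/ must become alveolar as well.
Changing only its place to alveolar gives [d] — the voiced alveolar stop.

[xɪfadtame]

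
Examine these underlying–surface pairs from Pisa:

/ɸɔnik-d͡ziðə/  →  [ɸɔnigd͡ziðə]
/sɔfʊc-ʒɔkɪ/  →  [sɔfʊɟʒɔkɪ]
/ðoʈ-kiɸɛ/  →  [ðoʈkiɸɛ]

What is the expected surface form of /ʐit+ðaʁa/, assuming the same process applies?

[ʐidðaʁa]

The data show regressive voicing assimilation: /k/ → [g] before /d͡z/; /c/ → [ɟ] before /ʒ/. In each pair only voicing changes, matching the following consonant, while place and manner stay constant.
No alternation appears in [ðoʈkiɸɛ]: there the adjacent consonants already agree in voicing (/ʈ/ and /k/ are both voiceless), so this form is consistent with the same rule.
The rule targets /t/ (voiceless alveolar stop), which sits before the trigger /ð/ (voiced).
Changing only its voicing to voiced gives [d] — the voiced alveolar stop.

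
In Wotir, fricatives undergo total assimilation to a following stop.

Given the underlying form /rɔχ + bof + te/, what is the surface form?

[rɔbbotte]

/χ/ is the segment targeted by the rule; it sits immediately before /b/, so it assimilates completely and surfaces as [b].
At the second juncture, /f/ likewise becomes [t] adjacent to /t/.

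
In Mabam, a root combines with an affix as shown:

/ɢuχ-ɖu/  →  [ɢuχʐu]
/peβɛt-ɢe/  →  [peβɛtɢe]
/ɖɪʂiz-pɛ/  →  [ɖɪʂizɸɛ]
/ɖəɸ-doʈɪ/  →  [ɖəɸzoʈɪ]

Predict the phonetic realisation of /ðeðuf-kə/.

The data show progressive manner assimilation: /ɖ/ → [ʐ] after /χ/; /p/ → [ɸ] after /z/; /d/ → [z] after /ɸ/. In each pair only manner changes, matching the preceding consonant, while place and voice stay constant.
No alternation appears in [peβɛtɢe]: there the adjacent consonants already agree in manner (/ɢ/ and /t/ are both stops), so this form is consistent with the same rule.
The rule targets /k/ (voiceless velar stop), which sits after the trigger /f/ (fricative).
The voiceless velar fricative is [x], so /k/ → [x].

[ðeðufxə]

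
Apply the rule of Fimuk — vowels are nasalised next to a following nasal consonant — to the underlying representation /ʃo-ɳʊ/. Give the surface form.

[ʃõɳʊ]

/o/ sits next to the nasal /ɳ/ and is therefore nasalised to [õ].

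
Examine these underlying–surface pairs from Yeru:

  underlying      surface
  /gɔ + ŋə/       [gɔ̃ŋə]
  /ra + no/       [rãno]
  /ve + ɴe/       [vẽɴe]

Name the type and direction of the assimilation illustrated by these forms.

regressive nasality assimilation (vowel nasalisation)

The vowel /ɔ/ surfaces as nasalised [ɔ̃] next to the following nasal /ŋ/ — it has acquired the [+nasal] feature of its neighbour.
The other forms show the same pattern: /a/ → [ã] before /n/; /e/ → [ẽ] before /ɴ/ — each time a vowel is nasalised next to a following nasal.
Because the conditioning nasal is to the right of the vowel that changes, the process is regressive (anticipatory).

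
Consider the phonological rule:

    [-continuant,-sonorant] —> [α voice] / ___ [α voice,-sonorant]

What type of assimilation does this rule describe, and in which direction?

The rule copies [voice] from the environment onto the target, so the assimilating feature is voicing.
Since the environment is written after the underscore, the trigger follows the target; the direction is regressive.

regressive voicing assimilation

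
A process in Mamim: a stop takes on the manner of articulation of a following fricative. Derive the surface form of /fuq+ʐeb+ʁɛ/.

[fuχʐeβʁɛ]

/q/ is a voiceless uvular stop. The following trigger /ʐ/ is a fricative, so /q/ must become a fricative as well.
A voiceless uvular fricative is [χ], so the surface segment is [χ].
At the second juncture, /b/ likewise becomes [β] adjacent to /ʁ/.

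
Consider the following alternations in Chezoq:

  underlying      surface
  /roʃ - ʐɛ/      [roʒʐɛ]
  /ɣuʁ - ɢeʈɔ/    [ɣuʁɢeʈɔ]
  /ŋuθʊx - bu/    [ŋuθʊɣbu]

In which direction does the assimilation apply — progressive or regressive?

Underlying /ʃ/ is realised as [ʒ] next to /ʐ/; /ʐ/ itself does not change.
/ʃ/ is voiceless while /ʐ/ is voiced; the output [ʒ] is voiced, matching the trigger — so the feature that spreads is voicing.
The other alternating form patterns the same way: /x/ → [ɣ] before /b/ (voiceless → voiced, matching voiced) — only voicing changes, and always toward the following segment.
No alternation appears in [ɣuʁɢeʈɔ]: there the adjacent consonants already agree in voicing (/ʁ/ and /ɢ/ are both voiced), so this form is consistent with the same rule.
The trigger is the following segment, so the direction is regressive (anticipatory).

regressive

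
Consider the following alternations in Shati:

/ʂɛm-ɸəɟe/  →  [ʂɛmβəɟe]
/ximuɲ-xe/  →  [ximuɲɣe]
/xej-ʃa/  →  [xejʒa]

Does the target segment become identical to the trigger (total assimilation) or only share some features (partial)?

partial assimilation

Underlying /ɸ/ is realised as [β] next to /m/; /m/ itself does not change.
/ɸ/ is voiceless while /m/ is voiced; the output [β] is voiced, matching the trigger — so the feature that spreads is voicing.
Place and manner are unchanged, so the assimilation is partial, not total.
Checking the remaining alternations: /x/ → [ɣ] after /ɲ/ (voiceless → voiced, matching voiced); /ʃ/ → [ʒ] after /j/ (voiceless → voiced, matching voiced) — only voicing changes, and always toward the preceding segment.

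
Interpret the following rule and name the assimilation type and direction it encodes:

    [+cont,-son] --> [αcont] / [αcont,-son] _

The rule copies [cont] (continuancy) from the environment onto the target fricatives; since [±cont] encodes the stop/fricative manner contrast, the assimilating dimension is manner.
The conditioning segment sits to the left of the focus bar, meaning the trigger precedes the segment that changes — progressive assimilation.

progressive manner assimilation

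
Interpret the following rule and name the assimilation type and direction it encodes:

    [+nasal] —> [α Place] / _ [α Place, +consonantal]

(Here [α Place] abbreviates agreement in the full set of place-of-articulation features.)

The shared variable α links the value of the place features (abbreviated [Place]) on the target to the same value on the neighbouring segment, so place is the feature that assimilates.
Since the environment is written after the underscore, the trigger follows the target; the direction is regressive.

regressive place assimilation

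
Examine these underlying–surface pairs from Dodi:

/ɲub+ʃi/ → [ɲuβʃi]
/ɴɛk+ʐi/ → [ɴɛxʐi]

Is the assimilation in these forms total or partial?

partial assimilation

Underlying /b/ is realised as [β] next to /ʃ/; /ʃ/ itself does not change.
/b/ is a stop while /ʃ/ is a fricative; the output [β] is a fricative, matching the trigger — so the feature that spreads is manner.
Place and voice are unchanged, so the assimilation is partial, not total.
Checking the remaining alternation: /k/ → [x] before /ʐ/ (stop → fricative, matching a fricative) — only manner changes, and always toward the following segment.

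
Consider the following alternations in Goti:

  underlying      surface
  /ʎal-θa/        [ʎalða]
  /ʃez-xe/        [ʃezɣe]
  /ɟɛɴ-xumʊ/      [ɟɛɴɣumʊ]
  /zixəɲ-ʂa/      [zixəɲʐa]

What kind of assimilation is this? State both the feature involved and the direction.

progressive voicing assimilation

Comparing underlying and surface forms, /θ/ → [ð] is the alternation; the neighbouring /l/ is constant.
The change voiceless → voiced matches the voicing of the preceding /l/, identifying this as voicing assimilation.
Place and manner are unchanged, so the assimilation is partial, not total.
The other alternating forms pattern the same way: /x/ → [ɣ] after /z/ (voiceless → voiced, matching voiced); /x/ → [ɣ] after /ɴ/ (voiceless → voiced, matching voiced); /ʂ/ → [ʐ] after /ɲ/ (voiceless → voiced, matching voiced) — only voicing changes, and always toward the preceding segment.
The trigger is the preceding segment, so the direction is progressive (perseverative).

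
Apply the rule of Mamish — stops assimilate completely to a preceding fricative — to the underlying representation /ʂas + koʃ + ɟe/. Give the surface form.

/k/ is the segment targeted by the rule; it sits immediately after /s/, so it assimilates completely and surfaces as [s].
The same rule applies at the second boundary: /ɟ/ → [ʃ] next to /ʃ/.

[ʂassoʃʃe]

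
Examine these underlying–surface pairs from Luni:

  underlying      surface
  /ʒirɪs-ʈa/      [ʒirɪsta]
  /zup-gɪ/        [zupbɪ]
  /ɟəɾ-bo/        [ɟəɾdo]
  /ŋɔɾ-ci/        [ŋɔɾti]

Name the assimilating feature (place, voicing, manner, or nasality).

The segment that alternates is /ʈ/, which surfaces as [t] when adjacent to /s/.
The change retroflex → alveolar matches the place of the preceding /s/, identifying this as place assimilation.
Checking the remaining alternations: /g/ → [b] after /p/ (velar → bilabial, matching bilabial); /b/ → [d] after /ɾ/ (bilabial → alveolar, matching alveolar); /c/ → [t] after /ɾ/ (palatal → alveolar, matching alveolar) — only place changes, and always toward the preceding segment.

place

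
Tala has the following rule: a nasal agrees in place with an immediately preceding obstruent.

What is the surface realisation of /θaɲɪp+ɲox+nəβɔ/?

/ɲ/ is a voiced palatal nasal. The preceding trigger /p/ is bilabial, so /ɲ/ must become bilabial as well.
Changing only its place to bilabial gives [m] — the voiced bilabial nasal.
At the second juncture, /n/ likewise becomes [ŋ] adjacent to /x/.

[θaɲɪpmoxŋəβɔ]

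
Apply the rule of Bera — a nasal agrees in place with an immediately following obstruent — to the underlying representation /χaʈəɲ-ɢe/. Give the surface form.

/ɲ/ is a voiced palatal nasal. The following trigger /ɢ/ is uvular, so /ɲ/ must become uvular as well.
Changing only its place to uvular gives [ɴ] — the voiced uvular nasal.

[χaʈəɴɢe]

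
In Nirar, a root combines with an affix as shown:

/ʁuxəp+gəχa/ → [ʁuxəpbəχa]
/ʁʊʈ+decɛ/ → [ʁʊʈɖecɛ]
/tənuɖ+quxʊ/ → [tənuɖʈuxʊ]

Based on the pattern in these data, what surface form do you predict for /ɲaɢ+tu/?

The data show progressive place assimilation: /g/ → [b] after /p/; /d/ → [ɖ] after /ʈ/; /q/ → [ʈ] after /ɖ/. In each pair only place changes, matching the preceding consonant, while manner and voice stay constant.
The rule targets /t/ (voiceless alveolar stop), which sits after the trigger /ɢ/ (uvular).
The voiceless uvular stop is [q], so /t/ → [q].

[ɲaɢqu]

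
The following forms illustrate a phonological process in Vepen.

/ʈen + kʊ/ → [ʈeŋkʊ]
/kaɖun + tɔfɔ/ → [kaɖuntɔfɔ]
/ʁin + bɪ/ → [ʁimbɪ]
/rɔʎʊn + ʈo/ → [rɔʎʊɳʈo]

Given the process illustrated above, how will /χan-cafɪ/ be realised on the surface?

[χaɲcafɪ]

The data show regressive place assimilation: /n/ → [ŋ] before /k/; /n/ → [m] before /b/; /n/ → [ɳ] before /ʈ/. In each pair only place changes, matching the following consonant, while manner and voice stay constant.
Nothing changes in [kaɖuntɔfɔ]: there the adjacent consonants already agree in place (/n/ and /t/ are both alveolar), so this form is consistent with the same rule.
/n/ is a voiced alveolar nasal. The following trigger /c/ is palatal, so /n/ must become palatal as well.
Changing only its place to palatal gives [ɲ] — the voiced palatal nasal.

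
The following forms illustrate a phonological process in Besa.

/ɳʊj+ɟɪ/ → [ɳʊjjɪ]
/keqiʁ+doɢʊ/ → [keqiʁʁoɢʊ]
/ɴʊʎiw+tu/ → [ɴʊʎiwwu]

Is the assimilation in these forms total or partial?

Comparing underlying and surface forms, /d/ → [ʁ] is the alternation; the neighbouring /ʁ/ is constant.
The output [ʁ] is identical to the trigger /ʁ/ — every feature (place, manner, voicing) has been copied — so this is total assimilation.
The other forms behave the same way: /ɟ/ → [j] after /j/; /t/ → [w] after /w/ — in each case the output is a copy of the preceding consonant.

total assimilation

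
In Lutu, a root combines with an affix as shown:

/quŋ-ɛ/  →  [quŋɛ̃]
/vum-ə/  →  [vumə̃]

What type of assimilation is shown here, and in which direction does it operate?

progressive nasality assimilation (vowel nasalisation)

The vowel /ɛ/ surfaces as nasalised [ɛ̃] next to the preceding nasal /ŋ/ — it has acquired the [+nasal] feature of its neighbour.
The other form shows the same pattern: /ə/ → [ə̃] after /m/ — each time a vowel is nasalised next to a preceding nasal.
Because the conditioning nasal is to the left of the vowel that changes, the process is progressive (perseverative).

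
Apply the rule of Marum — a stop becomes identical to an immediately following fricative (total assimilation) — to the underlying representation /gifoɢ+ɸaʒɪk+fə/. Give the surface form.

/ɢ/ is the segment targeted by the rule; it sits immediately before /ɸ/, so it assimilates completely and surfaces as [ɸ].
The same rule applies at the second boundary: /k/ → [f] next to /f/.

[gifoɸɸaʒɪffə]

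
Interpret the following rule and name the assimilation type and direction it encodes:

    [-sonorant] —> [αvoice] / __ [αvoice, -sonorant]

regressive voicing assimilation

The rule copies [voice] from the environment onto the target, so the assimilating feature is voicing.
Since the environment is written after the underscore, the trigger follows the target; the direction is regressive.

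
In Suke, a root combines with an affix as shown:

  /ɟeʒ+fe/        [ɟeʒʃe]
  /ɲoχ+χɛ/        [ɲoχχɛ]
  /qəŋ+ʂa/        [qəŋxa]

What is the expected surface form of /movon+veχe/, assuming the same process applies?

[movonzeχe]

The data show progressive place assimilation: /f/ → [ʃ] after /ʒ/; /ʂ/ → [x] after /ŋ/. In each pair only place changes, matching the preceding consonant, while manner and voice stay constant.
Nothing changes in [ɲoχχɛ]: there the adjacent consonants already agree in place (/χ/ and /χ/ are both uvular), so this form is consistent with the same rule.
The rule targets /v/ (voiced labiodental fricative), which sits after the trigger /n/ (alveolar).
Changing only its place to alveolar gives [z] — the voiced alveolar fricative.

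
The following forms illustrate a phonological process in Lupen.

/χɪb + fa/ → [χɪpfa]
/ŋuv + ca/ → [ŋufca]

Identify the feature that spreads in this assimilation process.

voicing

The segment that alternates is /b/, which surfaces as [p] when adjacent to /f/.
The change voiced → voiceless matches the voicing of the following /f/, identifying this as voicing assimilation.
The other alternating form patterns the same way: /v/ → [f] before /c/ (voiced → voiceless, matching voiceless) — only voicing changes, and always toward the following segment.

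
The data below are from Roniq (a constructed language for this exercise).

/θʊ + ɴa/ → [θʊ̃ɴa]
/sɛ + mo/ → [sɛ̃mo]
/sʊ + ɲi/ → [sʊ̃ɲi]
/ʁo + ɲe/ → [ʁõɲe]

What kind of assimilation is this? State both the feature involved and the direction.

regressive nasality assimilation (vowel nasalisation)

The vowel /ʊ/ surfaces as nasalised [ʊ̃] next to the following nasal /ɴ/ — it has acquired the [+nasal] feature of its neighbour.
The other forms show the same pattern: /ɛ/ → [ɛ̃] before /m/; /ʊ/ → [ʊ̃] before /ɲ/; /o/ → [õ] before /ɲ/ — each time a vowel is nasalised next to a following nasal.
Because the conditioning nasal is to the right of the vowel that changes, the process is regressive (anticipatory).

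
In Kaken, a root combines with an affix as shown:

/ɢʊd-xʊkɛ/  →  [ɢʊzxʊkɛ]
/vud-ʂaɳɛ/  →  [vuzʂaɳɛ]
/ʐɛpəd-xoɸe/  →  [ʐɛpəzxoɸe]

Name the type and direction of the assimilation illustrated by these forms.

Comparing underlying and surface forms, /d/ → [z] is the alternation; the neighbouring /x/ is constant.
/d/ is a stop while /x/ is a fricative; the output [z] is a fricative, matching the trigger — so the feature that spreads is manner.
Place and voice are unchanged, so the assimilation is partial, not total.
The other alternating form patterns the same way: /d/ → [z] before /ʂ/ (stop → fricative, matching a fricative) — only manner changes, and always toward the following segment.
The trigger is the following segment, so the direction is regressive (anticipatory).

regressive manner assimilation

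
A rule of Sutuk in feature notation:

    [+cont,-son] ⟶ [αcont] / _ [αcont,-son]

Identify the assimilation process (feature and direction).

The shared variable α links the value of [cont] on the target to that of the neighbouring obstruent. [cont] distinguishes stops from fricatives — a manner-of-articulation feature — so this is manner assimilation.
The conditioning segment sits to the right of the focus bar, meaning the trigger follows the segment that changes — regressive assimilation.

regressive manner assimilation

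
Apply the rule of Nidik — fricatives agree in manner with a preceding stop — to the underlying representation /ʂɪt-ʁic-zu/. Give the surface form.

/ʁ/ is a voiced uvular fricative. The preceding trigger /t/ is a stop, so /ʁ/ must become a stop as well.
The voiced uvular stop is [ɢ], so /ʁ/ → [ɢ].
At the second juncture, /z/ likewise becomes [d] adjacent to /c/.

[ʂɪtɢicdu]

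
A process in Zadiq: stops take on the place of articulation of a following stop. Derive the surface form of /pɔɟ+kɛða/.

[pɔgkɛða]

/ɟ/ is a voiced palatal stop. The following trigger /k/ is velar, so /ɟ/ must become velar as well.
Changing only its place to velar gives [g] — the voiced velar stop.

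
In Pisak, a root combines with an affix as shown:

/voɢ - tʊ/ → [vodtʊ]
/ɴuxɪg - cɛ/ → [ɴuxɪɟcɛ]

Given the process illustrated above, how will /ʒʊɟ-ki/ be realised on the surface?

[ʒʊgki]

The data show regressive place assimilation: /ɢ/ → [d] before /t/; /g/ → [ɟ] before /c/. In each pair only place changes, matching the following consonant, while manner and voice stay constant.
The rule targets /ɟ/ (voiced palatal stop), which sits before the trigger /k/ (velar).
A voiced velar stop is [g], so the surface segment is [g].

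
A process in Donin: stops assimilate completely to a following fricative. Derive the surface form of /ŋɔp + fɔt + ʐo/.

[ŋɔffɔʐʐo]

/p/ is the segment targeted by the rule; it sits immediately before /f/, so it assimilates completely and surfaces as [f].
At the second juncture, /t/ likewise becomes [ʐ] adjacent to /ʐ/.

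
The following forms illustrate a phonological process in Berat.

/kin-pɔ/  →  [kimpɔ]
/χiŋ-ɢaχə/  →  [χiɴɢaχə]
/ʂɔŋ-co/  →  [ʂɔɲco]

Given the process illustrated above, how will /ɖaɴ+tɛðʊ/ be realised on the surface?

The data show regressive place assimilation: /n/ → [m] before /p/; /ŋ/ → [ɴ] before /ɢ/; /ŋ/ → [ɲ] before /c/. In each pair only place changes, matching the following consonant, while manner and voice stay constant.
The rule targets /ɴ/ (voiced uvular nasal), which sits before the trigger /t/ (alveolar).
Changing only its place to alveolar gives [n] — the voiced alveolar nasal.

[ɖantɛðʊ]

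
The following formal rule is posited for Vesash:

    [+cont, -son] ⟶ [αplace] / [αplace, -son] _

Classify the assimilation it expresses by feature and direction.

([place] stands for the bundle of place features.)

progressive place assimilation

The rule copies the place features (abbreviated [place]) from the environment onto the target, so the assimilating feature is place.
The conditioning segment sits to the left of the focus bar, meaning the trigger precedes the segment that changes — progressive assimilation.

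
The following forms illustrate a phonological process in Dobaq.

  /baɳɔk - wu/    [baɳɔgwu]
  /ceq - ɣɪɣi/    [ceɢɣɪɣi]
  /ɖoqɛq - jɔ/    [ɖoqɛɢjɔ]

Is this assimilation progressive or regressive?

Comparing underlying and surface forms, /k/ → [g] is the alternation; the neighbouring /w/ is constant.
/k/ is voiceless while /w/ is voiced; the output [g] is voiced, matching the trigger — so the feature that spreads is voicing.
The other alternating forms pattern the same way: /q/ → [ɢ] before /ɣ/ (voiceless → voiced, matching voiced); /q/ → [ɢ] before /j/ (voiceless → voiced, matching voiced) — only voicing changes, and always toward the following segment.
Since the segment that changes precedes the conditioning segment, the assimilation is regressive.

regressive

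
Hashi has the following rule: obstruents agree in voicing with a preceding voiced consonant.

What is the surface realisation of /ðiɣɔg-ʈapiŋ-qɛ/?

[ðiɣɔgɖapiŋɢɛ]

The rule targets /ʈ/ (voiceless retroflex stop), which sits after the trigger /g/ (voiced).
Changing only its voicing to voiced gives [ɖ] — the voiced retroflex stop.
At the second juncture, /q/ likewise becomes [ɢ] adjacent to /ŋ/.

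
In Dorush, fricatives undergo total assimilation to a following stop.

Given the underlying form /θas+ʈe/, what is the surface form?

[θaʈʈe]

/s/ is the segment targeted by the rule; it sits immediately before /ʈ/, so it assimilates completely and surfaces as [ʈ].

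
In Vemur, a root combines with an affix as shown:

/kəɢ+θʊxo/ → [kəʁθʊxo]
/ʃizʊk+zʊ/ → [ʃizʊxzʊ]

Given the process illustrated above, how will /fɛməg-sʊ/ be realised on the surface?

[fɛməɣsʊ]

The data show regressive manner assimilation: /ɢ/ → [ʁ] before /θ/; /k/ → [x] before /z/. In each pair only manner changes, matching the following consonant, while place and voice stay constant.
/g/ is a voiced velar stop. The following trigger /s/ is a fricative, so /g/ must become a fricative as well.
Changing only its manner to fricative gives [ɣ] — the voiced velar fricative.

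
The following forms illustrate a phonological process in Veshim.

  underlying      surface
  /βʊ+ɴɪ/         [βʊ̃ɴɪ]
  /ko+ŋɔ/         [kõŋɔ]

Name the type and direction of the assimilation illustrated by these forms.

The vowel /ʊ/ surfaces as nasalised [ʊ̃] next to the following nasal /ɴ/ — it has acquired the [+nasal] feature of its neighbour.
The other form shows the same pattern: /o/ → [õ] before /ŋ/ — each time a vowel is nasalised next to a following nasal.
Because the conditioning nasal is to the right of the vowel that changes, the process is regressive (anticipatory).

regressive nasality assimilation (vowel nasalisation)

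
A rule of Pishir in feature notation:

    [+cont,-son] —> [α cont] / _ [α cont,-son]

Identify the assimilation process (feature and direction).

regressive manner assimilation

The shared variable α links the value of [cont] on the target to that of the neighbouring obstruent. [cont] distinguishes stops from fricatives — a manner-of-articulation feature — so this is manner assimilation.
Since the environment is written after the underscore, the trigger follows the target; the direction is regressive.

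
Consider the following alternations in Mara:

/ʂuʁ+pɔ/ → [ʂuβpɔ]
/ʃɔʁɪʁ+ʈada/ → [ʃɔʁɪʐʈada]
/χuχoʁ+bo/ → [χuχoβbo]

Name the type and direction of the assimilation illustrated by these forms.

Comparing underlying and surface forms, /ʁ/ → [β] is the alternation; the neighbouring /p/ is constant.
/ʁ/ is uvular while /p/ is bilabial; the output [β] is bilabial, matching the trigger — so the feature that spreads is place.
Manner and voice are unchanged, so the assimilation is partial, not total.
Checking the remaining alternations: /ʁ/ → [ʐ] before /ʈ/ (uvular → retroflex, matching retroflex); /ʁ/ → [β] before /b/ (uvular → bilabial, matching bilabial) — only place changes, and always toward the following segment.
The trigger is the following segment, so the direction is regressive (anticipatory).

regressive place assimilation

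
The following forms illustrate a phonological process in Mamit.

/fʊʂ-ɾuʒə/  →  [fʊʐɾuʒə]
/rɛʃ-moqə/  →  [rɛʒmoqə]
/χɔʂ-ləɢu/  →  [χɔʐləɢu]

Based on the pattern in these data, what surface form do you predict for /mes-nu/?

The data show regressive voicing assimilation: /ʂ/ → [ʐ] before /ɾ/; /ʃ/ → [ʒ] before /m/; /ʂ/ → [ʐ] before /l/. In each pair only voicing changes, matching the following consonant, while place and manner stay constant.
The rule targets /s/ (voiceless alveolar fricative), which sits before the trigger /n/ (voiced).
Changing only its voicing to voiced gives [z] — the voiced alveolar fricative.

[meznu]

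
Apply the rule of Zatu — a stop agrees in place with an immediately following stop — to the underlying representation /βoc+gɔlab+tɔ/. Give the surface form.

/c/ is a voiceless palatal stop. The following trigger /g/ is velar, so /c/ must become velar as well.
A voiceless velar stop is [k], so the surface segment is [k].
The same rule applies at the second boundary: /b/ → [d] next to /t/.

[βokgɔladtɔ]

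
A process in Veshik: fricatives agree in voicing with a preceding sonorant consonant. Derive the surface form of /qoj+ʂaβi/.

/ʂ/ is a voiceless retroflex fricative. The preceding trigger /j/ is voiced, so /ʂ/ must become voiced as well.
A voiced retroflex fricative is [ʐ], so the surface segment is [ʐ].

[qojʐaβi]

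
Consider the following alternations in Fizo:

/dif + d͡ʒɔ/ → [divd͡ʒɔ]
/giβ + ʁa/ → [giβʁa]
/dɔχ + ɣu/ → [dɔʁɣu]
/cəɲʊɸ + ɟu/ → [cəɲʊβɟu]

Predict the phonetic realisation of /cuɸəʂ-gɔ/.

[cuɸəʐgɔ]

The data show regressive voicing assimilation: /f/ → [v] before /d͡ʒ/; /χ/ → [ʁ] before /ɣ/; /ɸ/ → [β] before /ɟ/. In each pair only voicing changes, matching the following consonant, while place and manner stay constant.
Nothing changes in [giβʁa]: there the adjacent consonants already agree in voicing (/β/ and /ʁ/ are both voiced), so this form is consistent with the same rule.
The rule targets /ʂ/ (voiceless retroflex fricative), which sits before the trigger /g/ (voiced).
The voiced retroflex fricative is [ʐ], so /ʂ/ → [ʐ].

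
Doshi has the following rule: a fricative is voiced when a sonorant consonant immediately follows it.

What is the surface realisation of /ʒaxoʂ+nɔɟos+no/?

[ʒaxoʐnɔɟozno]

The rule targets /ʂ/ (voiceless retroflex fricative), which sits before the trigger /n/ (voiced).
Changing only its voicing to voiced gives [ʐ] — the voiced retroflex fricative.
At the second juncture, /s/ likewise becomes [z] adjacent to /n/.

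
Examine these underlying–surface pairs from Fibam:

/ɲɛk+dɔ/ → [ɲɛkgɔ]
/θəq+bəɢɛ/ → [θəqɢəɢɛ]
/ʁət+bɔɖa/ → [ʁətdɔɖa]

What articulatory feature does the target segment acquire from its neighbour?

place

The segment that alternates is /d/, which surfaces as [g] when adjacent to /k/.
/d/ is alveolar while /k/ is velar; the output [g] is velar, matching the trigger — so the feature that spreads is place.
The other alternating forms pattern the same way: /b/ → [ɢ] after /q/ (bilabial → uvular, matching uvular); /b/ → [d] after /t/ (bilabial → alveolar, matching alveolar) — only place changes, and always toward the preceding segment.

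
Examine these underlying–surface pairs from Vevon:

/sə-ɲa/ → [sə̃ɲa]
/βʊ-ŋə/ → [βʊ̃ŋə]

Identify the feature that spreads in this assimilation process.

nasality

The vowel /ə/ surfaces as nasalised [ə̃] next to the following nasal /ɲ/ — it has acquired the [+nasal] feature of its neighbour.
The other form shows the same pattern: /ʊ/ → [ʊ̃] before /ŋ/ — each time a vowel is nasalised next to a following nasal.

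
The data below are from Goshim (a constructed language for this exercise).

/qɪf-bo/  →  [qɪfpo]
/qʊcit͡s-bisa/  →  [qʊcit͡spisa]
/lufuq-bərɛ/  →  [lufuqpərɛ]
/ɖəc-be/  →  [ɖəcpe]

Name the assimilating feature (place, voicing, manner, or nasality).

Comparing underlying and surface forms, /b/ → [p] is the alternation; the neighbouring /f/ is constant.
/b/ is voiced while /f/ is voiceless; the output [p] is voiceless, matching the trigger — so the feature that spreads is voicing.
The same holds elsewhere in the data: /b/ → [p] after /t͡s/ (voiced → voiceless, matching voiceless); /b/ → [p] after /q/ (voiced → voiceless, matching voiceless); /b/ → [p] after /c/ (voiced → voiceless, matching voiceless) — only voicing changes, and always toward the preceding segment.

voicing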